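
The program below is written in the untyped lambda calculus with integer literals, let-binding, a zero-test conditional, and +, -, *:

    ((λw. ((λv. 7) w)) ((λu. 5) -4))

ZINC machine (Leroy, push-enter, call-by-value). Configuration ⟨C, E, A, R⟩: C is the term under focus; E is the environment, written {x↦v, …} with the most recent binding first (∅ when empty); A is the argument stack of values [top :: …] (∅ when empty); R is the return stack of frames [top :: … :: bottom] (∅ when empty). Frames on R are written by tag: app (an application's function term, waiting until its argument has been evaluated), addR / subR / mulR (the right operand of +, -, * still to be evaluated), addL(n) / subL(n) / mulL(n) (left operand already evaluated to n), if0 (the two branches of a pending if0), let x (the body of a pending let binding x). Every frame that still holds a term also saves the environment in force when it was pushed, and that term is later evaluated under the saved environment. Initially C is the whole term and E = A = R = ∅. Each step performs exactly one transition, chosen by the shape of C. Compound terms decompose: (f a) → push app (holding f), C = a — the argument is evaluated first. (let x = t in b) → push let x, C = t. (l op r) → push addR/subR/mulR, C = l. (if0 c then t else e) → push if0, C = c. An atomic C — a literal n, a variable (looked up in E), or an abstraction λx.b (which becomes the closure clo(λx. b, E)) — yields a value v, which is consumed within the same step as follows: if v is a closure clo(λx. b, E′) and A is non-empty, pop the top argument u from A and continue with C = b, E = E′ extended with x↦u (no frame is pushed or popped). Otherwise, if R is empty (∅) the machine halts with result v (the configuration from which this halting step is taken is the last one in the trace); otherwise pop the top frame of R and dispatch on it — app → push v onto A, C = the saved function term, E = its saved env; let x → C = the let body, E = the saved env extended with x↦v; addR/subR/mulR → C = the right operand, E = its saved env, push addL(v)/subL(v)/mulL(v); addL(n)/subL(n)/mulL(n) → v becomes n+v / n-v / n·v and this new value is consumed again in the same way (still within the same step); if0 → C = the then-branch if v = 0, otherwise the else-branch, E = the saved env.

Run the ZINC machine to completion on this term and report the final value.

[0] <C=((λw. ((λv. 7) w)) ((λu. 5) -4)), E=∅, A=∅, R=∅>
[1] <C=((λu. 5) -4), E=∅, A=∅, R=[app]>
[2] <C=-4, E=∅, A=∅, R=[app :: app]>
[3] <C=(λu. 5), E=∅, A=[-4], R=[app]>
[4] <C=5, E={u↦-4}, A=∅, R=[app]>
[5] <C=(λw. ((λv. 7) w)), E=∅, A=[5], R=∅>
[6] <C=((λv. 7) w), E={w↦5}, A=∅, R=∅>
[7] <C=w, E={w↦5}, A=∅, R=[app]>
[8] <C=(λv. 7), E={w↦5}, A=[5], R=∅>
[9] <C=7, E={v↦5, w↦5}, A=∅, R=∅>
→ final value 7

Answer: 7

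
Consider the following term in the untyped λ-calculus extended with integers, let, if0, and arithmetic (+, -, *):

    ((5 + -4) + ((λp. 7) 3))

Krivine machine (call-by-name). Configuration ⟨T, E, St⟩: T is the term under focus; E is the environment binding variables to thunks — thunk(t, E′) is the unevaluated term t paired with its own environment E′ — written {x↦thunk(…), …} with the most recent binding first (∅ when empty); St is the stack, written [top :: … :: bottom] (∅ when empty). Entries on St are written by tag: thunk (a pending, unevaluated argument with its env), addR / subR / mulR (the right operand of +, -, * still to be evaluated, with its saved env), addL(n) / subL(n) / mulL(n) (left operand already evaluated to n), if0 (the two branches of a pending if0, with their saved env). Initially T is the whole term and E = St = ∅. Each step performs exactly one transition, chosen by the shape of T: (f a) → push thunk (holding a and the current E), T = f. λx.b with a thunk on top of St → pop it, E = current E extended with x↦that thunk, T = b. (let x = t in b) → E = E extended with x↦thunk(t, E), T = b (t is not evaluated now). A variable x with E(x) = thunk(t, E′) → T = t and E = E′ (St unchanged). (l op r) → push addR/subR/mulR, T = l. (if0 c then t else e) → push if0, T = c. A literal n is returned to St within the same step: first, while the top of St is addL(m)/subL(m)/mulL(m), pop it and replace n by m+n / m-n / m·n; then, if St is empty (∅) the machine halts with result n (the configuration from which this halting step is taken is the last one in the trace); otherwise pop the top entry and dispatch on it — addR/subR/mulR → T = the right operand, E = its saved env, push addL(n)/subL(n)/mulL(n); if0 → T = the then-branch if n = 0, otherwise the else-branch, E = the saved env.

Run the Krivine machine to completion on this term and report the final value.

0. <T=((5 + -4) + ((λp. 7) 3)), E=∅, St=∅>
1. <T=(5 + -4), E=∅, St=[addR]>
2. <T=5, E=∅, St=[addR :: addR]>
3. <T=-4, E=∅, St=[addL(5) :: addR]>
4. <T=((λp. 7) 3), E=∅, St=[addL(1)]>
5. <T=(λp. 7), E=∅, St=[thunk :: addL(1)]>
6. <T=7, E={p↦thunk(3, ∅)}, St=[addL(1)]>
→ final value 8

Answer: 8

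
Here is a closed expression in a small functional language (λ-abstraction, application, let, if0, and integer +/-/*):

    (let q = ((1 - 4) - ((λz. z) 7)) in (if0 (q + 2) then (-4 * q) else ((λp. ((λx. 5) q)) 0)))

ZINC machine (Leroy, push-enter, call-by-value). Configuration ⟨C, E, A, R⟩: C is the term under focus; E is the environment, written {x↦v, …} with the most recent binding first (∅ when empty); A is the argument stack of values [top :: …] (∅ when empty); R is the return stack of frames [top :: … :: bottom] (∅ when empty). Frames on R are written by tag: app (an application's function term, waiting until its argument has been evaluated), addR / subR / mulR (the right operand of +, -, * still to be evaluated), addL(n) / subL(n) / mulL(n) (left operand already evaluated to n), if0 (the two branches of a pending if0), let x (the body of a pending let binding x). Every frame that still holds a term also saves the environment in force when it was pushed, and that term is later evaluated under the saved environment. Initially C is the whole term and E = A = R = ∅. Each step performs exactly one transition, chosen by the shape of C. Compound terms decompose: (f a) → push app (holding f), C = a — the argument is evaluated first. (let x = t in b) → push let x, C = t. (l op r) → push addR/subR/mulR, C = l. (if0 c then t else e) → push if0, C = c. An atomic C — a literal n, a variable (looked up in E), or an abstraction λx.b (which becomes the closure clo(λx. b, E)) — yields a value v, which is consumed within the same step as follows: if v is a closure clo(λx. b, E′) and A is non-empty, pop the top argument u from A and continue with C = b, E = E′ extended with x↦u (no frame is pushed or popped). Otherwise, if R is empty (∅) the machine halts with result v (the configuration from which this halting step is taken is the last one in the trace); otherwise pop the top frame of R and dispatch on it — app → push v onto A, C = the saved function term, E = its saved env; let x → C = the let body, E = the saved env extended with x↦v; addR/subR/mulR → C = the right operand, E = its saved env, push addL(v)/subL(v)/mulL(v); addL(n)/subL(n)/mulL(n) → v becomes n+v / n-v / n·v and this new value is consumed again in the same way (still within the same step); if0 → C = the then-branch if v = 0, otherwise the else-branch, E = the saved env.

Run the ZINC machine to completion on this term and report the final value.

Answer: 5

Derivation:
step 0: [C=(let q = ((1 - 4) - ((λz. z) 7)) in (if0 (q + 2) then (-4 * q) else ((λp. ((λx. 5) q)) 0))) | E=∅ | A=∅ | R=∅]
step 1: [C=((1 - 4) - ((λz. z) 7)) | E=∅ | A=∅ | R=[let q]]
step 2: [C=(1 - 4) | E=∅ | A=∅ | R=[subR :: let q]]
step 3: [C=1 | E=∅ | A=∅ | R=[subR :: subR :: let q]]
step 4: [C=4 | E=∅ | A=∅ | R=[subL(1) :: subR :: let q]]
step 5: [C=((λz. z) 7) | E=∅ | A=∅ | R=[subL(-3) :: let q]]
step 6: [C=7 | E=∅ | A=∅ | R=[app :: subL(-3) :: let q]]
step 7: [C=(λz. z) | E=∅ | A=[7] | R=[subL(-3) :: let q]]
step 8: [C=z | E={z↦7} | A=∅ | R=[subL(-3) :: let q]]
step 9: [C=(if0 (q + 2) then (-4 * q) else ((λp. ((λx. 5) q)) 0)) | E={q↦-10} | A=∅ | R=∅]
step 10: [C=(q + 2) | E={q↦-10} | A=∅ | R=[if0]]
step 11: [C=q | E={q↦-10} | A=∅ | R=[addR :: if0]]
step 12: [C=2 | E={q↦-10} | A=∅ | R=[addL(-10) :: if0]]
step 13: [C=((λp. ((λx. 5) q)) 0) | E={q↦-10} | A=∅ | R=∅]
step 14: [C=0 | E={q↦-10} | A=∅ | R=[app]]
step 15: [C=(λp. ((λx. 5) q)) | E={q↦-10} | A=[0] | R=∅]
step 16: [C=((λx. 5) q) | E={p↦0, q↦-10} | A=∅ | R=∅]
step 17: [C=q | E={p↦0, q↦-10} | A=∅ | R=[app]]
step 18: [C=(λx. 5) | E={p↦0, q↦-10} | A=[-10] | R=∅]
step 19: [C=5 | E={x↦-10, p↦0, q↦-10} | A=∅ | R=∅]
→ final value 5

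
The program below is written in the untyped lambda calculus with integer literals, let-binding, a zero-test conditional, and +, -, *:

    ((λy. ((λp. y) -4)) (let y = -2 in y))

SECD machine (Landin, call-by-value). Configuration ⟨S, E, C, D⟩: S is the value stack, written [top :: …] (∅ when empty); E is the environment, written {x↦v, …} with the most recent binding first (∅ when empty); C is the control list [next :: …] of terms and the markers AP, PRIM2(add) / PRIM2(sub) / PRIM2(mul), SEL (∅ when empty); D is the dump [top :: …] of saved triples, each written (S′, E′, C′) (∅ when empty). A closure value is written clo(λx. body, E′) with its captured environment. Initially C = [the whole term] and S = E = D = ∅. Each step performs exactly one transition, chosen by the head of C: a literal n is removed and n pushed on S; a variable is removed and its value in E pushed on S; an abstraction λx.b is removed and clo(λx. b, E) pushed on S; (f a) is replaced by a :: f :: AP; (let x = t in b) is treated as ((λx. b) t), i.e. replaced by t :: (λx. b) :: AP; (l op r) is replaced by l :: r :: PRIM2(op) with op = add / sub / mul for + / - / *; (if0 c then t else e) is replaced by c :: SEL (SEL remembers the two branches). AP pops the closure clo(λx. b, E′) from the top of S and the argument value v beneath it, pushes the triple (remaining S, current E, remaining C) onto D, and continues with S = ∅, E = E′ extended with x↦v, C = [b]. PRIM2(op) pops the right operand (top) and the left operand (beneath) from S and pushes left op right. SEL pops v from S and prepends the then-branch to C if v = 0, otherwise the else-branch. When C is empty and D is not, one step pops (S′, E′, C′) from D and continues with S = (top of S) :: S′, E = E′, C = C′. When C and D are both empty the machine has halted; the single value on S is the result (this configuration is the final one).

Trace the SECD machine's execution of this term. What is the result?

Answer: -2

Derivation:
t=0: [S=∅ | E=∅ | C=[((λy. ((λp. y) -4)) (let y = -2 in y))] | D=∅]
t=1: [S=∅ | E=∅ | C=[(let y = -2 in y) :: (λy. ((λp. y) -4)) :: AP] | D=∅]
t=2: [S=∅ | E=∅ | C=[-2 :: (λy. y) :: AP :: (λy. ((λp. y) -4)) :: AP] | D=∅]
t=3: [S=[-2] | E=∅ | C=[(λy. y) :: AP :: (λy. ((λp. y) -4)) :: AP] | D=∅]
t=4: [S=[clo(λy. y, ∅) :: -2] | E=∅ | C=[AP :: (λy. ((λp. y) -4)) :: AP] | D=∅]
t=5: [S=∅ | E={y↦-2} | C=[y] | D=[(∅, ∅, [(λy. ((λp. y) -4)) :: AP])]]
t=6: [S=[-2] | E={y↦-2} | C=∅ | D=[(∅, ∅, [(λy. ((λp. y) -4)) :: AP])]]
t=7: [S=[-2] | E=∅ | C=[(λy. ((λp. y) -4)) :: AP] | D=∅]
t=8: [S=[clo(λy. ((λp. y) -4), ∅) :: -2] | E=∅ | C=[AP] | D=∅]
t=9: [S=∅ | E={y↦-2} | C=[((λp. y) -4)] | D=[(∅, ∅, ∅)]]
t=10: [S=∅ | E={y↦-2} | C=[-4 :: (λp. y) :: AP] | D=[(∅, ∅, ∅)]]
t=11: [S=[-4] | E={y↦-2} | C=[(λp. y) :: AP] | D=[(∅, ∅, ∅)]]
t=12: [S=[clo(λp. y, {y↦-2}) :: -4] | E={y↦-2} | C=[AP] | D=[(∅, ∅, ∅)]]
t=13: [S=∅ | E={p↦-4, y↦-2} | C=[y] | D=[(∅, {y↦-2}, ∅) :: (∅, ∅, ∅)]]
t=14: [S=[-2] | E={p↦-4, y↦-2} | C=∅ | D=[(∅, {y↦-2}, ∅) :: (∅, ∅, ∅)]]
t=15: [S=[-2] | E={y↦-2} | C=∅ | D=[(∅, ∅, ∅)]]
t=16: [S=[-2] | E=∅ | C=∅ | D=∅]
→ final value -2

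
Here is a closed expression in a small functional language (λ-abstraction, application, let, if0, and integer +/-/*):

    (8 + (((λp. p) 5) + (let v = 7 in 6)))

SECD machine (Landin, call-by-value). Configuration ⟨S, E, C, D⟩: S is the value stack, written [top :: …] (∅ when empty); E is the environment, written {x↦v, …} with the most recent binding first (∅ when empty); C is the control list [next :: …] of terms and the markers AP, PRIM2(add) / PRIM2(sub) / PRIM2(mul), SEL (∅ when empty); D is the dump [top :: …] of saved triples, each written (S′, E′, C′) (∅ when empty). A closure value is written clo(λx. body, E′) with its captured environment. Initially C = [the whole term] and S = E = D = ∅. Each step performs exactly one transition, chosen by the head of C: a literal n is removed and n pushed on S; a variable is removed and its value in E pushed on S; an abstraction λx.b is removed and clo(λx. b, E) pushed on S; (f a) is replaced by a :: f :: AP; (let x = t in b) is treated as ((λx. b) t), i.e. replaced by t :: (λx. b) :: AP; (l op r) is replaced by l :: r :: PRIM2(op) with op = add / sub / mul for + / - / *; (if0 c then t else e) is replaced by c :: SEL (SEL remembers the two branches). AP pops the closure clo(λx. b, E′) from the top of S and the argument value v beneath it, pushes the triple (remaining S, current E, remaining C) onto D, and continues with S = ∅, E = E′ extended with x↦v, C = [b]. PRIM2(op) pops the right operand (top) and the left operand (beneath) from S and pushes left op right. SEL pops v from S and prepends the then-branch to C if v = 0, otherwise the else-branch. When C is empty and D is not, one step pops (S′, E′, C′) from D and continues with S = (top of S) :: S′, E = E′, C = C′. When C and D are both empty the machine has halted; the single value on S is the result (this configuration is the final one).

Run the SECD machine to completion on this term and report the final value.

Answer: 19

Machine steps:
0. <S=∅, E=∅, C=[(8 + (((λp. p) 5) + (let v = 7 in 6)))], D=∅>
1. <S=∅, E=∅, C=[8 :: (((λp. p) 5) + (let v = 7 in 6)) :: PRIM2(add)], D=∅>
2. <S=[8], E=∅, C=[(((λp. p) 5) + (let v = 7 in 6)) :: PRIM2(add)], D=∅>
3. <S=[8], E=∅, C=[((λp. p) 5) :: (let v = 7 in 6) :: PRIM2(add) :: PRIM2(add)], D=∅>
4. <S=[8], E=∅, C=[5 :: (λp. p) :: AP :: (let v = 7 in 6) :: PRIM2(add) :: PRIM2(add)], D=∅>
5. <S=[5 :: 8], E=∅, C=[(λp. p) :: AP :: (let v = 7 in 6) :: PRIM2(add) :: PRIM2(add)], D=∅>
6. <S=[clo(λp. p, ∅) :: 5 :: 8], E=∅, C=[AP :: (let v = 7 in 6) :: PRIM2(add) :: PRIM2(add)], D=∅>
7. <S=∅, E={p↦5}, C=[p], D=[([8], ∅, [(let v = 7 in 6) :: PRIM2(add) :: PRIM2(add)])]>
8. <S=[5], E={p↦5}, C=∅, D=[([8], ∅, [(let v = 7 in 6) :: PRIM2(add) :: PRIM2(add)])]>
9. <S=[5 :: 8], E=∅, C=[(let v = 7 in 6) :: PRIM2(add) :: PRIM2(add)], D=∅>
10. <S=[5 :: 8], E=∅, C=[7 :: (λv. 6) :: AP :: PRIM2(add) :: PRIM2(add)], D=∅>
11. <S=[7 :: 5 :: 8], E=∅, C=[(λv. 6) :: AP :: PRIM2(add) :: PRIM2(add)], D=∅>
12. <S=[clo(λv. 6, ∅) :: 7 :: 5 :: 8], E=∅, C=[AP :: PRIM2(add) :: PRIM2(add)], D=∅>
13. <S=∅, E={v↦7}, C=[6], D=[([5 :: 8], ∅, [PRIM2(add) :: PRIM2(add)])]>
14. <S=[6], E={v↦7}, C=∅, D=[([5 :: 8], ∅, [PRIM2(add) :: PRIM2(add)])]>
15. <S=[6 :: 5 :: 8], E=∅, C=[PRIM2(add) :: PRIM2(add)], D=∅>
16. <S=[11 :: 8], E=∅, C=[PRIM2(add)], D=∅>
17. <S=[19], E=∅, C=∅, D=∅>
→ final value 19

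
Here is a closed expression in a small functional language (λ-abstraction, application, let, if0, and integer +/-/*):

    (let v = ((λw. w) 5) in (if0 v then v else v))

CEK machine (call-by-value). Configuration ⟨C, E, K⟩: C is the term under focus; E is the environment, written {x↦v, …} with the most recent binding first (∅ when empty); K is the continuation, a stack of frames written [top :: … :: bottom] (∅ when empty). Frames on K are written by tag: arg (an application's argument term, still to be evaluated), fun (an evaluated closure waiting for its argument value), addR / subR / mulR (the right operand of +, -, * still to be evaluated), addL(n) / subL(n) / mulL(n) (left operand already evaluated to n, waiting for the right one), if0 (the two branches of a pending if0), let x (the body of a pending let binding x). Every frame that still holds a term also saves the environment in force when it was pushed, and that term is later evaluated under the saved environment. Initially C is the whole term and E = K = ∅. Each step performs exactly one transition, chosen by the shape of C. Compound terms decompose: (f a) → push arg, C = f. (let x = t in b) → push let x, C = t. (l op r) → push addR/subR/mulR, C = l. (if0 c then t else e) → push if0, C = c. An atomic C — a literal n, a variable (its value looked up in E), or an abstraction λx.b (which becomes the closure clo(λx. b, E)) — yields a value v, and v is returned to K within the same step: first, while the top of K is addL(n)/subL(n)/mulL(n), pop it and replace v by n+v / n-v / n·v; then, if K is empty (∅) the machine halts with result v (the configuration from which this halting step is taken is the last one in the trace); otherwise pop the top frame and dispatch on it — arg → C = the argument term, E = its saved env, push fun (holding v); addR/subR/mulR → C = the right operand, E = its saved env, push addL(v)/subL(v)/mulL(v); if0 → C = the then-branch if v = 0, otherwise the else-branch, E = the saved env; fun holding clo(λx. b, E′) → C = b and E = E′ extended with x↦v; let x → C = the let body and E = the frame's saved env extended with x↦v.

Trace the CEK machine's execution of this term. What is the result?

Answer: 5

Machine steps:
[0] [C=(let v = ((λw. w) 5) in (if0 v then v else v)) | E=∅ | K=∅]
[1] [C=((λw. w) 5) | E=∅ | K=[let v]]
[2] [C=(λw. w) | E=∅ | K=[arg :: let v]]
[3] [C=5 | E=∅ | K=[fun :: let v]]
[4] [C=w | E={w↦5} | K=[let v]]
[5] [C=(if0 v then v else v) | E={v↦5} | K=∅]
[6] [C=v | E={v↦5} | K=[if0]]
[7] [C=v | E={v↦5} | K=∅]
→ final value 5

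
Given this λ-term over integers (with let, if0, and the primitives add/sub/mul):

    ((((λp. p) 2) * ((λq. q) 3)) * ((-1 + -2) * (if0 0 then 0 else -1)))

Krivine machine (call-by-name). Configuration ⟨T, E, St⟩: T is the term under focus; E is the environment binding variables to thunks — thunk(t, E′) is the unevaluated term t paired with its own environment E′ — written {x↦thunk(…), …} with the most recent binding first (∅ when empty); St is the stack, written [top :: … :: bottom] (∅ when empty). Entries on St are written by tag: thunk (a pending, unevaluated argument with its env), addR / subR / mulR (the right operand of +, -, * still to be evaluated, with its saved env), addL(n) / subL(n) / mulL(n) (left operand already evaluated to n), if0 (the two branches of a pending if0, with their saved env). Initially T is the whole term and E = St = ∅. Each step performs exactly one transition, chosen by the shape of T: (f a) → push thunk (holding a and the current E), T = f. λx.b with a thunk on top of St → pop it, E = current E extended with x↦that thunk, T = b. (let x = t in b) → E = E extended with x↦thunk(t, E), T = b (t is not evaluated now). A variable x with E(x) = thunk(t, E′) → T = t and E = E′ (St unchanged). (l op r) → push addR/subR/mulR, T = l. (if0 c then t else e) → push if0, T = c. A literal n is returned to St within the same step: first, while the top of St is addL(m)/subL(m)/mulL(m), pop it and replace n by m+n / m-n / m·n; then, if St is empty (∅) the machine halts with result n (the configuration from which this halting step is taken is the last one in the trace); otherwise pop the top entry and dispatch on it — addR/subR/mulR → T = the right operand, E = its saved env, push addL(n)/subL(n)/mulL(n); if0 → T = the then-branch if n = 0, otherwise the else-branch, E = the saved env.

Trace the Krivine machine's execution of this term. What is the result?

Answer: 0

Execution trace:
step 0: [T=((((λp. p) 2) * ((λq. q) 3)) * ((-1 + -2) * (if0 0 then 0 else -1))) | E=∅ | St=∅]
step 1: [T=(((λp. p) 2) * ((λq. q) 3)) | E=∅ | St=[mulR]]
step 2: [T=((λp. p) 2) | E=∅ | St=[mulR :: mulR]]
step 3: [T=(λp. p) | E=∅ | St=[thunk :: mulR :: mulR]]
step 4: [T=p | E={p↦thunk(2, ∅)} | St=[mulR :: mulR]]
step 5: [T=2 | E=∅ | St=[mulR :: mulR]]
step 6: [T=((λq. q) 3) | E=∅ | St=[mulL(2) :: mulR]]
step 7: [T=(λq. q) | E=∅ | St=[thunk :: mulL(2) :: mulR]]
step 8: [T=q | E={q↦thunk(3, ∅)} | St=[mulL(2) :: mulR]]
step 9: [T=3 | E=∅ | St=[mulL(2) :: mulR]]
step 10: [T=((-1 + -2) * (if0 0 then 0 else -1)) | E=∅ | St=[mulL(6)]]
step 11: [T=(-1 + -2) | E=∅ | St=[mulR :: mulL(6)]]
step 12: [T=-1 | E=∅ | St=[addR :: mulR :: mulL(6)]]
step 13: [T=-2 | E=∅ | St=[addL(-1) :: mulR :: mulL(6)]]
step 14: [T=(if0 0 then 0 else -1) | E=∅ | St=[mulL(-3) :: mulL(6)]]
step 15: [T=0 | E=∅ | St=[if0 :: mulL(-3) :: mulL(6)]]
step 16: [T=0 | E=∅ | St=[mulL(-3) :: mulL(6)]]
→ final value 0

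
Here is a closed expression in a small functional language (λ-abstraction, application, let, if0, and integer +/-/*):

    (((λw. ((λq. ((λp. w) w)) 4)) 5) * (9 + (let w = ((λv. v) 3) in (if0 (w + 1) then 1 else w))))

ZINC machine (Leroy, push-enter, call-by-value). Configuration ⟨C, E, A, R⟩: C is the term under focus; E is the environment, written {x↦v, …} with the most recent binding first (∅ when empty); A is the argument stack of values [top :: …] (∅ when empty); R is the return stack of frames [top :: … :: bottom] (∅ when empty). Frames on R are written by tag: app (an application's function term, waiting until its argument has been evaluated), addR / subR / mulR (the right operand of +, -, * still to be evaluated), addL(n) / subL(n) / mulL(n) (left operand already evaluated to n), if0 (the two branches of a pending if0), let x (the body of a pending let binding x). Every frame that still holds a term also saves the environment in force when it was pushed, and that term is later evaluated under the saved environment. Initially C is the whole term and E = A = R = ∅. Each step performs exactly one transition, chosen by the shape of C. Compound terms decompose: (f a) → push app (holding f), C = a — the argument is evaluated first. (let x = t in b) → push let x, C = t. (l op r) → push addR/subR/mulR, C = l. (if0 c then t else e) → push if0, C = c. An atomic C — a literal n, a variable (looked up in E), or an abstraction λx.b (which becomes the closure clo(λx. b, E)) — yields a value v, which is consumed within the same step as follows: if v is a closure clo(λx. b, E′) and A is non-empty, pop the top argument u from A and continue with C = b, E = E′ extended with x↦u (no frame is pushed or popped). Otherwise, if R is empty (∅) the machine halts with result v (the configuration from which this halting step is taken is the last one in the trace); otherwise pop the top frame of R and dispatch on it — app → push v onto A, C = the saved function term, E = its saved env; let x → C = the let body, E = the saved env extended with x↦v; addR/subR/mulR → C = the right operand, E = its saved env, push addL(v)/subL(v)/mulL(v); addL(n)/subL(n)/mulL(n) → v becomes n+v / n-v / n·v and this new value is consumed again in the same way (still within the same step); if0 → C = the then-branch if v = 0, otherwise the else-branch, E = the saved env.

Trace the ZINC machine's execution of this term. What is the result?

[0] [C=(((λw. ((λq. ((λp. w) w)) 4)) 5) * (9 + (let w = ((λv. v) 3) in (if0 (w + 1) then 1 else w)))) | E=∅ | A=∅ | R=∅]
[1] [C=((λw. ((λq. ((λp. w) w)) 4)) 5) | E=∅ | A=∅ | R=[mulR]]
[2] [C=5 | E=∅ | A=∅ | R=[app :: mulR]]
[3] [C=(λw. ((λq. ((λp. w) w)) 4)) | E=∅ | A=[5] | R=[mulR]]
[4] [C=((λq. ((λp. w) w)) 4) | E={w↦5} | A=∅ | R=[mulR]]
[5] [C=4 | E={w↦5} | A=∅ | R=[app :: mulR]]
[6] [C=(λq. ((λp. w) w)) | E={w↦5} | A=[4] | R=[mulR]]
[7] [C=((λp. w) w) | E={q↦4, w↦5} | A=∅ | R=[mulR]]
[8] [C=w | E={q↦4, w↦5} | A=∅ | R=[app :: mulR]]
[9] [C=(λp. w) | E={q↦4, w↦5} | A=[5] | R=[mulR]]
[10] [C=w | E={p↦5, q↦4, w↦5} | A=∅ | R=[mulR]]
[11] [C=(9 + (let w = ((λv. v) 3) in (if0 (w + 1) then 1 else w))) | E=∅ | A=∅ | R=[mulL(5)]]
[12] [C=9 | E=∅ | A=∅ | R=[addR :: mulL(5)]]
[13] [C=(let w = ((λv. v) 3) in (if0 (w + 1) then 1 else w)) | E=∅ | A=∅ | R=[addL(9) :: mulL(5)]]
[14] [C=((λv. v) 3) | E=∅ | A=∅ | R=[let w :: addL(9) :: mulL(5)]]
[15] [C=3 | E=∅ | A=∅ | R=[app :: let w :: addL(9) :: mulL(5)]]
[16] [C=(λv. v) | E=∅ | A=[3] | R=[let w :: addL(9) :: mulL(5)]]
[17] [C=v | E={v↦3} | A=∅ | R=[let w :: addL(9) :: mulL(5)]]
[18] [C=(if0 (w + 1) then 1 else w) | E={w↦3} | A=∅ | R=[addL(9) :: mulL(5)]]
[19] [C=(w + 1) | E={w↦3} | A=∅ | R=[if0 :: addL(9) :: mulL(5)]]
[20] [C=w | E={w↦3} | A=∅ | R=[addR :: if0 :: addL(9) :: mulL(5)]]
[21] [C=1 | E={w↦3} | A=∅ | R=[addL(3) :: if0 :: addL(9) :: mulL(5)]]
[22] [C=w | E={w↦3} | A=∅ | R=[addL(9) :: mulL(5)]]
→ final value 60

Answer: 60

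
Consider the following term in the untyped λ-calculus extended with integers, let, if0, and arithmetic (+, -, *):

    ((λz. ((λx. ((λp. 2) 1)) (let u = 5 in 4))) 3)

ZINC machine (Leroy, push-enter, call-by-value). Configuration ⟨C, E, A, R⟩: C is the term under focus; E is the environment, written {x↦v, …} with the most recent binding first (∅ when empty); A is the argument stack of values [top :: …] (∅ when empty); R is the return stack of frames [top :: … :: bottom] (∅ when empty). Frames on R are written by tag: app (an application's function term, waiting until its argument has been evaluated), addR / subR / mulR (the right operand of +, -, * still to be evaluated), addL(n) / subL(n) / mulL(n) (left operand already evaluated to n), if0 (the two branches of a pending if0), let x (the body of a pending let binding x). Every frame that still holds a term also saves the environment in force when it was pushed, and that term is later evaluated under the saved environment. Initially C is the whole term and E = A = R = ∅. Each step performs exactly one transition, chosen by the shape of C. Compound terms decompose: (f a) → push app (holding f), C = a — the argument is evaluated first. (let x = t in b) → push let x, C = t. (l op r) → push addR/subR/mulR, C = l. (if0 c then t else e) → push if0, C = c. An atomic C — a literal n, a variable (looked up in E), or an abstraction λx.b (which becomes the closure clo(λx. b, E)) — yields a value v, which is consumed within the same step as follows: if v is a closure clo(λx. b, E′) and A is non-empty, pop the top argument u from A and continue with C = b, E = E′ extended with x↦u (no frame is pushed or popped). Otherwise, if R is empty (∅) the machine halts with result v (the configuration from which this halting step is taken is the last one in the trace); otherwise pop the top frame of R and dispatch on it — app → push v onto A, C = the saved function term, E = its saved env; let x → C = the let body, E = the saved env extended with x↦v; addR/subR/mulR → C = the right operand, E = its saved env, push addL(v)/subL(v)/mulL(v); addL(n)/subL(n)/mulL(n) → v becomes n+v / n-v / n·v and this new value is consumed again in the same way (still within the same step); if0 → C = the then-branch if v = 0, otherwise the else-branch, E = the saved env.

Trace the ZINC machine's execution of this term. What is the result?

Answer: 2

Execution trace:
0. ⟨C=((λz. ((λx. ((λp. 2) 1)) (let u = 5 in 4))) 3); E=∅; A=∅; R=∅⟩
1. ⟨C=3; E=∅; A=∅; R=[app]⟩
2. ⟨C=(λz. ((λx. ((λp. 2) 1)) (let u = 5 in 4))); E=∅; A=[3]; R=∅⟩
3. ⟨C=((λx. ((λp. 2) 1)) (let u = 5 in 4)); E={z↦3}; A=∅; R=∅⟩
4. ⟨C=(let u = 5 in 4); E={z↦3}; A=∅; R=[app]⟩
5. ⟨C=5; E={z↦3}; A=∅; R=[let u :: app]⟩
6. ⟨C=4; E={u↦5, z↦3}; A=∅; R=[app]⟩
7. ⟨C=(λx. ((λp. 2) 1)); E={z↦3}; A=[4]; R=∅⟩
8. ⟨C=((λp. 2) 1); E={x↦4, z↦3}; A=∅; R=∅⟩
9. ⟨C=1; E={x↦4, z↦3}; A=∅; R=[app]⟩
10. ⟨C=(λp. 2); E={x↦4, z↦3}; A=[1]; R=∅⟩
11. ⟨C=2; E={p↦1, x↦4, z↦3}; A=∅; R=∅⟩
→ final value 2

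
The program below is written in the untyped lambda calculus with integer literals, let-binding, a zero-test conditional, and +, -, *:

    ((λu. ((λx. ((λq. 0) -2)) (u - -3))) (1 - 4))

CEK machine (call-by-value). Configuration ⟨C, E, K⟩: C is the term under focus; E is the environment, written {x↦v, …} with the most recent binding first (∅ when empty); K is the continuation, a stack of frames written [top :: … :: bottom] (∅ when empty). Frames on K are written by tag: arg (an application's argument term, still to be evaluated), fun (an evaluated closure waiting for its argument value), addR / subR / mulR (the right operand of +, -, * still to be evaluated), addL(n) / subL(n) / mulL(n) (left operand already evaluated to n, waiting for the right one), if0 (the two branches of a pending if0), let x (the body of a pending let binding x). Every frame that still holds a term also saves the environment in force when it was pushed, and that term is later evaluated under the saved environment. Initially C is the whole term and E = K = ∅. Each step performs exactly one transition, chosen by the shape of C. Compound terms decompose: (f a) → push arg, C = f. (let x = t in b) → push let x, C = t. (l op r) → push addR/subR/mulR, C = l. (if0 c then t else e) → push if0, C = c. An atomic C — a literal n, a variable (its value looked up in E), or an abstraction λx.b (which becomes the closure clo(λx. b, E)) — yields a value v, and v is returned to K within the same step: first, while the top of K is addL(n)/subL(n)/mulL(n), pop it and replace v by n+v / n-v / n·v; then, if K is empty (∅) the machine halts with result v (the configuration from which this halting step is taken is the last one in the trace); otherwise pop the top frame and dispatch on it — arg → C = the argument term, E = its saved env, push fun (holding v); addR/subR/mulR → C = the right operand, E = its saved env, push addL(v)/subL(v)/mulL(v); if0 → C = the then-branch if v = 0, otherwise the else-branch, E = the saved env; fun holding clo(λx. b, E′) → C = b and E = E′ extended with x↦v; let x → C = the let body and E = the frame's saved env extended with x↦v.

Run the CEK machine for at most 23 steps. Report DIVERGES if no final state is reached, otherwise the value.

Answer: 0

Execution trace:
step 0: [C=((λu. ((λx. ((λq. 0) -2)) (u - -3))) (1 - 4)) | E=∅ | K=∅]
step 1: [C=(λu. ((λx. ((λq. 0) -2)) (u - -3))) | E=∅ | K=[arg]]
step 2: [C=(1 - 4) | E=∅ | K=[fun]]
step 3: [C=1 | E=∅ | K=[subR :: fun]]
step 4: [C=4 | E=∅ | K=[subL(1) :: fun]]
step 5: [C=((λx. ((λq. 0) -2)) (u - -3)) | E={u↦-3} | K=∅]
step 6: [C=(λx. ((λq. 0) -2)) | E={u↦-3} | K=[arg]]
step 7: [C=(u - -3) | E={u↦-3} | K=[fun]]
step 8: [C=u | E={u↦-3} | K=[subR :: fun]]
step 9: [C=-3 | E={u↦-3} | K=[subL(-3) :: fun]]
step 10: [C=((λq. 0) -2) | E={x↦0, u↦-3} | K=∅]
step 11: [C=(λq. 0) | E={x↦0, u↦-3} | K=[arg]]
step 12: [C=-2 | E={x↦0, u↦-3} | K=[fun]]
step 13: [C=0 | E={q↦-2, x↦0, u↦-3} | K=∅]
→ final value 0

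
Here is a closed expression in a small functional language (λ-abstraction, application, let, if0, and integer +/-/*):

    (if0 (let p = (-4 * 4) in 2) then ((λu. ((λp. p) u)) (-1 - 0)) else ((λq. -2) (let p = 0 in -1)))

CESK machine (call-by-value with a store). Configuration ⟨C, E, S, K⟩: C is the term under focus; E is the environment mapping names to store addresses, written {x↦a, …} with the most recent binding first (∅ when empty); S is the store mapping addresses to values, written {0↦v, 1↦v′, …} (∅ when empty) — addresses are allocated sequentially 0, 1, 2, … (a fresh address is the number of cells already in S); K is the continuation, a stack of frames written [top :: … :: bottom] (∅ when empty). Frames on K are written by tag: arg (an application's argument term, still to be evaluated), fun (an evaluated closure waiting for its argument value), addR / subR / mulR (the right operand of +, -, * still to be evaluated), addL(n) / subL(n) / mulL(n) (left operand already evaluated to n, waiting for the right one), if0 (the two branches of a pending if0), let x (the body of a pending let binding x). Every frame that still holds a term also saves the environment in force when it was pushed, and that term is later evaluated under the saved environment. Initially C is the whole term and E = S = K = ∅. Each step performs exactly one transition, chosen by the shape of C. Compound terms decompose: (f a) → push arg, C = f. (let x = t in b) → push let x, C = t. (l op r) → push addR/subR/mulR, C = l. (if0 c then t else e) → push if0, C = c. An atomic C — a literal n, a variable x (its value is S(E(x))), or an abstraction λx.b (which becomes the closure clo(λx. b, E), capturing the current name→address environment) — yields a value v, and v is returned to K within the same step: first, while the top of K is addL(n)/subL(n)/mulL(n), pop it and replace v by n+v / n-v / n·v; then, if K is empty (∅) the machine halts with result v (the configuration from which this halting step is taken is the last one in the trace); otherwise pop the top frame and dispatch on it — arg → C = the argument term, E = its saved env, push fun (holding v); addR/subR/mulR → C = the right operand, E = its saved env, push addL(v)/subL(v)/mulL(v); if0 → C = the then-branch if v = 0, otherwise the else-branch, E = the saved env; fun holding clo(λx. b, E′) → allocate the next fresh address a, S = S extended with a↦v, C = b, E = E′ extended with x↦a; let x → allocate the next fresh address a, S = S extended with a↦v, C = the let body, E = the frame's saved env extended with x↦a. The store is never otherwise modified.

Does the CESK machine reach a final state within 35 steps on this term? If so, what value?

Answer: -2

Derivation:
[0] <C=(if0 (let p = (-4 * 4) in 2) then ((λu. ((λp. p) u)) (-1 - 0)) else ((λq. -2) (let p = 0 in -1))), E=∅, S=∅, K=∅>
[1] <C=(let p = (-4 * 4) in 2), E=∅, S=∅, K=[if0]>
[2] <C=(-4 * 4), E=∅, S=∅, K=[let p :: if0]>
[3] <C=-4, E=∅, S=∅, K=[mulR :: let p :: if0]>
[4] <C=4, E=∅, S=∅, K=[mulL(-4) :: let p :: if0]>
[5] <C=2, E={p↦0}, S={0↦-16}, K=[if0]>
[6] <C=((λq. -2) (let p = 0 in -1)), E=∅, S={0↦-16}, K=∅>
[7] <C=(λq. -2), E=∅, S={0↦-16}, K=[arg]>
[8] <C=(let p = 0 in -1), E=∅, S={0↦-16}, K=[fun]>
[9] <C=0, E=∅, S={0↦-16}, K=[let p :: fun]>
[10] <C=-1, E={p↦1}, S={0↦-16, 1↦0}, K=[fun]>
[11] <C=-2, E={q↦2}, S={0↦-16, 1↦0, 2↦-1}, K=∅>
→ final value -2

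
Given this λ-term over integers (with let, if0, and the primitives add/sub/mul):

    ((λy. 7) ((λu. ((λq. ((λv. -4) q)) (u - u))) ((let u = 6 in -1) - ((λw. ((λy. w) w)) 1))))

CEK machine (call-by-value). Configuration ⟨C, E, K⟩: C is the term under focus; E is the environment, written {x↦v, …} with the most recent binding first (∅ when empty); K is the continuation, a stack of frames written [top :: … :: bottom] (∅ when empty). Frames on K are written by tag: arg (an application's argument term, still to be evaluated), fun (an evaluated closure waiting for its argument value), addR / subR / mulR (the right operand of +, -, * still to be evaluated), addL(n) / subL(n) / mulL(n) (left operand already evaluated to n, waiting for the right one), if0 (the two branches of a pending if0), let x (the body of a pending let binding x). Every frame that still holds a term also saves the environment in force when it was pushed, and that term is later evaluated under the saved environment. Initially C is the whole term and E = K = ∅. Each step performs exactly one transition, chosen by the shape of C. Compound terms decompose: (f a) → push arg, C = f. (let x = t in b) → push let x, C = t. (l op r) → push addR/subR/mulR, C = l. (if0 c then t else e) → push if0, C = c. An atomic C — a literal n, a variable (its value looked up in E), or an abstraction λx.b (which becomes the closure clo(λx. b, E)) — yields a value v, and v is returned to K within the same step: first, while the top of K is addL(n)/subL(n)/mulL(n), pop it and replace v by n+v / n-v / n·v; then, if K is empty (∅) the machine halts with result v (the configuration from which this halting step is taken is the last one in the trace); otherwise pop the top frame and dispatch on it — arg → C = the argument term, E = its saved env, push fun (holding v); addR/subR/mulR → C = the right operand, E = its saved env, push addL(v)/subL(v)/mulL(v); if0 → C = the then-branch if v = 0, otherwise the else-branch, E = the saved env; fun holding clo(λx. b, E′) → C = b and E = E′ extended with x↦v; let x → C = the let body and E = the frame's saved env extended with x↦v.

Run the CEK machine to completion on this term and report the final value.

[0] <C=((λy. 7) ((λu. ((λq. ((λv. -4) q)) (u - u))) ((let u = 6 in -1) - ((λw. ((λy. w) w)) 1)))), E=∅, K=∅>
[1] <C=(λy. 7), E=∅, K=[arg]>
[2] <C=((λu. ((λq. ((λv. -4) q)) (u - u))) ((let u = 6 in -1) - ((λw. ((λy. w) w)) 1))), E=∅, K=[fun]>
[3] <C=(λu. ((λq. ((λv. -4) q)) (u - u))), E=∅, K=[arg :: fun]>
[4] <C=((let u = 6 in -1) - ((λw. ((λy. w) w)) 1)), E=∅, K=[fun :: fun]>
[5] <C=(let u = 6 in -1), E=∅, K=[subR :: fun :: fun]>
[6] <C=6, E=∅, K=[let u :: subR :: fun :: fun]>
[7] <C=-1, E={u↦6}, K=[subR :: fun :: fun]>
[8] <C=((λw. ((λy. w) w)) 1), E=∅, K=[subL(-1) :: fun :: fun]>
[9] <C=(λw. ((λy. w) w)), E=∅, K=[arg :: subL(-1) :: fun :: fun]>
[10] <C=1, E=∅, K=[fun :: subL(-1) :: fun :: fun]>
[11] <C=((λy. w) w), E={w↦1}, K=[subL(-1) :: fun :: fun]>
[12] <C=(λy. w), E={w↦1}, K=[arg :: subL(-1) :: fun :: fun]>
[13] <C=w, E={w↦1}, K=[fun :: subL(-1) :: fun :: fun]>
[14] <C=w, E={y↦1, w↦1}, K=[subL(-1) :: fun :: fun]>
[15] <C=((λq. ((λv. -4) q)) (u - u)), E={u↦-2}, K=[fun]>
[16] <C=(λq. ((λv. -4) q)), E={u↦-2}, K=[arg :: fun]>
[17] <C=(u - u), E={u↦-2}, K=[fun :: fun]>
[18] <C=u, E={u↦-2}, K=[subR :: fun :: fun]>
[19] <C=u, E={u↦-2}, K=[subL(-2) :: fun :: fun]>
[20] <C=((λv. -4) q), E={q↦0, u↦-2}, K=[fun]>
[21] <C=(λv. -4), E={q↦0, u↦-2}, K=[arg :: fun]>
[22] <C=q, E={q↦0, u↦-2}, K=[fun :: fun]>
[23] <C=-4, E={v↦0, q↦0, u↦-2}, K=[fun]>
[24] <C=7, E={y↦-4}, K=∅>
→ final value 7

Answer: 7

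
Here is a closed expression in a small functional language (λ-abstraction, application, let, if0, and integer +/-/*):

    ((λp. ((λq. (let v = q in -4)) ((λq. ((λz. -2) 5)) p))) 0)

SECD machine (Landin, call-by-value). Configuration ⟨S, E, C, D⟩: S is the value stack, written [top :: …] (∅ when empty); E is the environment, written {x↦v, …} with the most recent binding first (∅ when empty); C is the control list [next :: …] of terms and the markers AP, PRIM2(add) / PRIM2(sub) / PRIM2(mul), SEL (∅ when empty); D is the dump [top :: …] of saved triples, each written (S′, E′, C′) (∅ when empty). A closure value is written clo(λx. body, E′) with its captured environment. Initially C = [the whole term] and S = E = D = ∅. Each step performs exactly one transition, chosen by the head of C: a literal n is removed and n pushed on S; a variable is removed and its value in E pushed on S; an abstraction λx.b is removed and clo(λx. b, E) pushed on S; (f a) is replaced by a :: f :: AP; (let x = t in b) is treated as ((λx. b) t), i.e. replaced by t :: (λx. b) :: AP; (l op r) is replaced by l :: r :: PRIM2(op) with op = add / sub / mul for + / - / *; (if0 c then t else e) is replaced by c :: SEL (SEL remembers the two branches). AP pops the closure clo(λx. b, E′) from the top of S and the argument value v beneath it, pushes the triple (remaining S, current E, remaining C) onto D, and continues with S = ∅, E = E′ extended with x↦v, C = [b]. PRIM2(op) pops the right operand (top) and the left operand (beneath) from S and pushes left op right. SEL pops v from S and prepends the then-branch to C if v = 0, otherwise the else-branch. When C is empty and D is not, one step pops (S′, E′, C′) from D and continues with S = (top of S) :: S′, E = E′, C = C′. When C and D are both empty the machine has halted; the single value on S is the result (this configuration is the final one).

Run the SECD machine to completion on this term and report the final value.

[0] [S=∅ | E=∅ | C=[((λp. ((λq. (let v = q in -4)) ((λq. ((λz. -2) 5)) p))) 0)] | D=∅]
[1] [S=∅ | E=∅ | C=[0 :: (λp. ((λq. (let v = q in -4)) ((λq. ((λz. -2) 5)) p))) :: AP] | D=∅]
[2] [S=[0] | E=∅ | C=[(λp. ((λq. (let v = q in -4)) ((λq. ((λz. -2) 5)) p))) :: AP] | D=∅]
[3] [S=[clo(λp. ((λq. (let v = q in -4)) ((λq. ((λz. -2) 5)) p)), ∅) :: 0] | E=∅ | C=[AP] | D=∅]
[4] [S=∅ | E={p↦0} | C=[((λq. (let v = q in -4)) ((λq. ((λz. -2) 5)) p))] | D=[(∅, ∅, ∅)]]
[5] [S=∅ | E={p↦0} | C=[((λq. ((λz. -2) 5)) p) :: (λq. (let v = q in -4)) :: AP] | D=[(∅, ∅, ∅)]]
[6] [S=∅ | E={p↦0} | C=[p :: (λq. ((λz. -2) 5)) :: AP :: (λq. (let v = q in -4)) :: AP] | D=[(∅, ∅, ∅)]]
[7] [S=[0] | E={p↦0} | C=[(λq. ((λz. -2) 5)) :: AP :: (λq. (let v = q in -4)) :: AP] | D=[(∅, ∅, ∅)]]
[8] [S=[clo(λq. ((λz. -2) 5), {p↦0}) :: 0] | E={p↦0} | C=[AP :: (λq. (let v = q in -4)) :: AP] | D=[(∅, ∅, ∅)]]
[9] [S=∅ | E={q↦0, p↦0} | C=[((λz. -2) 5)] | D=[(∅, {p↦0}, [(λq. (let v = q in -4)) :: AP]) :: (∅, ∅, ∅)]]
[10] [S=∅ | E={q↦0, p↦0} | C=[5 :: (λz. -2) :: AP] | D=[(∅, {p↦0}, [(λq. (let v = q in -4)) :: AP]) :: (∅, ∅, ∅)]]
[11] [S=[5] | E={q↦0, p↦0} | C=[(λz. -2) :: AP] | D=[(∅, {p↦0}, [(λq. (let v = q in -4)) :: AP]) :: (∅, ∅, ∅)]]
[12] [S=[clo(λz. -2, {q↦0, p↦0}) :: 5] | E={q↦0, p↦0} | C=[AP] | D=[(∅, {p↦0}, [(λq. (let v = q in -4)) :: AP]) :: (∅, ∅, ∅)]]
[13] [S=∅ | E={z↦5, q↦0, p↦0} | C=[-2] | D=[(∅, {q↦0, p↦0}, ∅) :: (∅, {p↦0}, [(λq. (let v = q in -4)) :: AP]) :: (∅, ∅, ∅)]]
[14] [S=[-2] | E={z↦5, q↦0, p↦0} | C=∅ | D=[(∅, {q↦0, p↦0}, ∅) :: (∅, {p↦0}, [(λq. (let v = q in -4)) :: AP]) :: (∅, ∅, ∅)]]
[15] [S=[-2] | E={q↦0, p↦0} | C=∅ | D=[(∅, {p↦0}, [(λq. (let v = q in -4)) :: AP]) :: (∅, ∅, ∅)]]
[16] [S=[-2] | E={p↦0} | C=[(λq. (let v = q in -4)) :: AP] | D=[(∅, ∅, ∅)]]
[17] [S=[clo(λq. (let v = q in -4), {p↦0}) :: -2] | E={p↦0} | C=[AP] | D=[(∅, ∅, ∅)]]
[18] [S=∅ | E={q↦-2, p↦0} | C=[(let v = q in -4)] | D=[(∅, {p↦0}, ∅) :: (∅, ∅, ∅)]]
[19] [S=∅ | E={q↦-2, p↦0} | C=[q :: (λv. -4) :: AP] | D=[(∅, {p↦0}, ∅) :: (∅, ∅, ∅)]]
[20] [S=[-2] | E={q↦-2, p↦0} | C=[(λv. -4) :: AP] | D=[(∅, {p↦0}, ∅) :: (∅, ∅, ∅)]]
[21] [S=[clo(λv. -4, {q↦-2, p↦0}) :: -2] | E={q↦-2, p↦0} | C=[AP] | D=[(∅, {p↦0}, ∅) :: (∅, ∅, ∅)]]
[22] [S=∅ | E={v↦-2, q↦-2, p↦0} | C=[-4] | D=[(∅, {q↦-2, p↦0}, ∅) :: (∅, {p↦0}, ∅) :: (∅, ∅, ∅)]]
[23] [S=[-4] | E={v↦-2, q↦-2, p↦0} | C=∅ | D=[(∅, {q↦-2, p↦0}, ∅) :: (∅, {p↦0}, ∅) :: (∅, ∅, ∅)]]
[24] [S=[-4] | E={q↦-2, p↦0} | C=∅ | D=[(∅, {p↦0}, ∅) :: (∅, ∅, ∅)]]
[25] [S=[-4] | E={p↦0} | C=∅ | D=[(∅, ∅, ∅)]]
[26] [S=[-4] | E=∅ | C=∅ | D=∅]
→ final value -4

Answer: -4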